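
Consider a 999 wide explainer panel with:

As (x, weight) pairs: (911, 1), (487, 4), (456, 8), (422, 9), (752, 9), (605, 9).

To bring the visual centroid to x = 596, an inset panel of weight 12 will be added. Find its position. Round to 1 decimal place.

x ≈ 706.2

After adding the inset panel, total weight = 1 + 4 + 8 + 9 + 9 + 9 + 12 = 52.
Along x: (22518 + 12·x) / 52 = 596 (existing moment 1·911 + 4·487 + 8·456 + 9·422 + 9·752 + 9·605 = 22518) ⇒ x = (30992 − 22518) / 12 ≈ 706.17.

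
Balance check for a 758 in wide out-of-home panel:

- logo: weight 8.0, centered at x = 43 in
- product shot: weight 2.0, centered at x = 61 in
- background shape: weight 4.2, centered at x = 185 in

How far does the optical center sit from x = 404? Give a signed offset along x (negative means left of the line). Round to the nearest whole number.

≈ -316 in

Weights sum to 8.0 + 2.0 + 4.2 = 14.2.
Σw·x = 8.0·43 + 2.0·61 + 4.2·185 = 1243.0, so x̄ = 1243.0/14.2 ≈ 87.54.
Offset from x = 404: 87.54 − 404 ≈ -316.46.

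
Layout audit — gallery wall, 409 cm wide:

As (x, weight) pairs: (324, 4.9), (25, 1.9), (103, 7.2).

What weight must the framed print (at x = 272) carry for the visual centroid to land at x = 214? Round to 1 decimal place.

Fixed elements: Σw = 4.9 + 1.9 + 7.2 = 14.0, Σw·x = 4.9·324 + 1.9·25 + 7.2·103 = 2376.7.
Set Σw·x/Σw = 214: (2376.7 + 272w) = 214·(14.0 + w).
Rearranging, w·(272 − 214) = 214·14.0 − 2376.7 = 619.3, so w ≈ 619.3/58 = 10.68.

w ≈ 10.7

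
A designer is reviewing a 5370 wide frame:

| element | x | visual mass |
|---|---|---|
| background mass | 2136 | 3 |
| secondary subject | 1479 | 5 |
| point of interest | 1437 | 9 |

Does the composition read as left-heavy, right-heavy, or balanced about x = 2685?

Weights sum to 3 + 5 + 9 = 17.
x-moment: 3·2136 + 5·1479 + 9·1437 = 26736; centroid 26736/17 ≈ 1572.71.
Since 1572.7 is left of 2685, the composition reads left-heavy.

left-heavy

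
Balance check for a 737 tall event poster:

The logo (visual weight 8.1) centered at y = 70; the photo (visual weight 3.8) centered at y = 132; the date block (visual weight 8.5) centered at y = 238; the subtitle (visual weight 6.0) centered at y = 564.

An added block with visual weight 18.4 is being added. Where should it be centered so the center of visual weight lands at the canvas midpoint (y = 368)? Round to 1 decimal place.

y ≈ 544.1

After adding the added block, total weight = 8.1 + 3.8 + 8.5 + 6.0 + 18.4 = 44.8.
Along y: (6475.6 + 18.4·y) / 44.8 = 368 (existing moment 8.1·70 + 3.8·132 + 8.5·238 + 6.0·564 = 6475.6) ⇒ y = (16486.4 − 6475.6) / 18.4 ≈ 544.07.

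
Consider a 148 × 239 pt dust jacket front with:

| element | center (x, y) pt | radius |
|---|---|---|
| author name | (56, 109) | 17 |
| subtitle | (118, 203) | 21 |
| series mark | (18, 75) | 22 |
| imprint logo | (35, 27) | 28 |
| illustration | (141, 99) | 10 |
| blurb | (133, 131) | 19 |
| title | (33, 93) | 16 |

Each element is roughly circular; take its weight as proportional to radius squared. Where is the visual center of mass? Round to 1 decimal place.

(64.4, 95.6)

r² weights: author name 17² = 289, subtitle 21² = 441, series mark 22² = 484, imprint logo 28² = 784, illustration 10² = 100, blurb 19² = 361, title 16² = 256. Total = 2715.
Σw·x = 174935; x̄ = 174935/2715 ≈ 64.43.
Σw·y = 259491; ȳ = 259491/2715 ≈ 95.58.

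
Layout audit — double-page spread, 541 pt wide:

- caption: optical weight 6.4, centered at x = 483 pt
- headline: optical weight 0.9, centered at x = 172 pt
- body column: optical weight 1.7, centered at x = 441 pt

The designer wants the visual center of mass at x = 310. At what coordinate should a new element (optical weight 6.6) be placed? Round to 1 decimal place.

x ≈ 127.3

After adding the new element, total weight = 6.4 + 0.9 + 1.7 + 6.6 = 15.6.
Along x: (3995.7 + 6.6·x) / 15.6 = 310 (existing moment 6.4·483 + 0.9·172 + 1.7·441 = 3995.7) ⇒ x = (4836.0 − 3995.7) / 6.6 ≈ 127.32.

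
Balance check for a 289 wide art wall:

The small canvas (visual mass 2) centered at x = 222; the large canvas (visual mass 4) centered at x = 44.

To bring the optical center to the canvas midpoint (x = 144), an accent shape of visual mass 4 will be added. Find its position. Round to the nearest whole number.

x ≈ 205

New total weight: (2 + 4) + 4 = 10.
x: target moment 10×144 = 1440; current 2·222 + 4·44 = 620; the accent shape supplies 820, so x = 820/4 ≈ 205.00.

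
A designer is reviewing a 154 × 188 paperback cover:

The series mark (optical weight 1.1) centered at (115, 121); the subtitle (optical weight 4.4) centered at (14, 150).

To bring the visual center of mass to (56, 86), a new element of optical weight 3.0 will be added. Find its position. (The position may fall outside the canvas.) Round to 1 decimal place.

After adding the new element, total weight = 1.1 + 4.4 + 3.0 = 8.5.
Along x: (188.1 + 3.0·x) / 8.5 = 56 (existing moment 1.1·115 + 4.4·14 = 188.1) ⇒ x = (476.0 − 188.1) / 3.0 ≈ 95.97.
Along y: (793.1 + 3.0·y) / 8.5 = 86 (existing moment 1.1·121 + 4.4·150 = 793.1) ⇒ y = (731.0 − 793.1) / 3.0 ≈ -20.70.

(96.0, -20.7)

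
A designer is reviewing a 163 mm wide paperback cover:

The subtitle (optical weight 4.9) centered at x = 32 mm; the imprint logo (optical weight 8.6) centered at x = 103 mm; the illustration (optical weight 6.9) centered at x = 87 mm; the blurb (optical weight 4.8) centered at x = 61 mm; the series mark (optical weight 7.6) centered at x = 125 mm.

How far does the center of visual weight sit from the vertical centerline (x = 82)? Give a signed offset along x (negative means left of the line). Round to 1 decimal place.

≈ 6.0 mm

Total weight = 4.9 + 8.6 + 6.9 + 4.8 + 7.6 = 32.8.
Σw·x = 4.9·32 + 8.6·103 + 6.9·87 + 4.8·61 + 7.6·125 = 2885.7, so x̄ = 2885.7/32.8 ≈ 87.98.
Offset from x = 82: 87.98 − 82 ≈ 5.98.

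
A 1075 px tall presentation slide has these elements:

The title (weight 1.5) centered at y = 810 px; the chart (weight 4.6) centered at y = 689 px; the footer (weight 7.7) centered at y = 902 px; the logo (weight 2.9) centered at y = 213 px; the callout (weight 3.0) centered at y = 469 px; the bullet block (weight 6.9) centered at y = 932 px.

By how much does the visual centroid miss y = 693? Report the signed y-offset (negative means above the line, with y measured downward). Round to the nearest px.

≈ 51 px

Weights sum to 1.5 + 4.6 + 7.7 + 2.9 + 3.0 + 6.9 = 26.6.
y: (1.5·810 + 4.6·689 + 7.7·902 + 2.9·213 + 3.0·469 + 6.9·932) / 26.6 = 19785.3 / 26.6 ≈ 743.81
Offset from y = 693: 743.81 − 693 ≈ 50.81.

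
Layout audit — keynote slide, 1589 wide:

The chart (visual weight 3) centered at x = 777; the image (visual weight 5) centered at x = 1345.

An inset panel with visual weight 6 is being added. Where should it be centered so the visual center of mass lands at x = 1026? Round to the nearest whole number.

New total weight: (3 + 5) + 6 = 14.
Along x: (9056 + 6·x) / 14 = 1026 (existing moment 3·777 + 5·1345 = 9056) ⇒ x = (14364 − 9056) / 6 ≈ 884.67.

x ≈ 885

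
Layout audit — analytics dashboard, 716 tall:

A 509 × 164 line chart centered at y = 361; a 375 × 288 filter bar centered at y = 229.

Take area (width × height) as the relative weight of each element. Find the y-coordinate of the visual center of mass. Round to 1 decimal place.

y ≈ 286.5

Areas → weights: line chart 509·164 = 83476, filter bar 375·288 = 108000; Σw = 191476.
Σw·y = 83476·361 + 108000·229 = 54866836, so ȳ = 54866836/191476 ≈ 286.55.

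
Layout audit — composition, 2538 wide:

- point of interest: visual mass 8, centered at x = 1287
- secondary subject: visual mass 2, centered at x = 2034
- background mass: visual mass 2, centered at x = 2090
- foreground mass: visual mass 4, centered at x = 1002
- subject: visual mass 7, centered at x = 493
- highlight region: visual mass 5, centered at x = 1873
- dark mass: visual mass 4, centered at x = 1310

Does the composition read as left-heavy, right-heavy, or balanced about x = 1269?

Σw = 8 + 2 + 2 + 4 + 7 + 5 + 4 = 32.
x-moment: 8·1287 + 2·2034 + 2·2090 + 4·1002 + 7·493 + 5·1873 + 4·1310 = 40608; centroid 40608/32 ≈ 1269.00.
1269.00 = 1269 exactly: balanced.

balanced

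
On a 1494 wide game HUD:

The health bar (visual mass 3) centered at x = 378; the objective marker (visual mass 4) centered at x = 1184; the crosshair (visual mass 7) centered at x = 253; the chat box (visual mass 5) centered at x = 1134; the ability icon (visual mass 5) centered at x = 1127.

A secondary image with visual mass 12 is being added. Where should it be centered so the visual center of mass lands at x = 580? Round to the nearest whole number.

New total weight: (3 + 4 + 7 + 5 + 5) + 12 = 36.
Along x: (18946 + 12·x) / 36 = 580 (existing moment 3·378 + 4·1184 + 7·253 + 5·1134 + 5·1127 = 18946) ⇒ x = (20880 − 18946) / 12 ≈ 161.17.

x ≈ 161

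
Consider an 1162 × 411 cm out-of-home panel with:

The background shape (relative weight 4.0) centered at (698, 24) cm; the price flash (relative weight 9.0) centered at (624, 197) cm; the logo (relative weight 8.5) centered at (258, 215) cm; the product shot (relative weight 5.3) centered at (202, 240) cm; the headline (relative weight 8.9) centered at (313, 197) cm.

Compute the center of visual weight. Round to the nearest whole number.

Σw = 4.0 + 9.0 + 8.5 + 5.3 + 8.9 = 35.7.
x: (4.0·698 + 9.0·624 + 8.5·258 + 5.3·202 + 8.9·313) / 35.7 = 14457.3 / 35.7 ≈ 404.97
y: (4.0·24 + 9.0·197 + 8.5·215 + 5.3·240 + 8.9·197) / 35.7 = 6721.8 / 35.7 ≈ 188.29

(405, 188)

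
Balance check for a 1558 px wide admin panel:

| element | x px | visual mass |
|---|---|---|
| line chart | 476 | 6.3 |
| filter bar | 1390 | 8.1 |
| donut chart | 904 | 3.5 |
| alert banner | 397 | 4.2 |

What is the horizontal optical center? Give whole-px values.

x ≈ 864

Weights sum to 6.3 + 8.1 + 3.5 + 4.2 = 22.1.
Σw·x = 6.3·476 + 8.1·1390 + 3.5·904 + 4.2·397 = 19089.2, so x̄ = 19089.2/22.1 ≈ 863.76.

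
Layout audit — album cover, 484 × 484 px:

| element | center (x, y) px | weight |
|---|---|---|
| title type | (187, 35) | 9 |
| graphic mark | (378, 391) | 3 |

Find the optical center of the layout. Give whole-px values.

(235, 124)

Σw = 9 + 3 = 12.
x: (9·187 + 3·378) / 12 = 2817 / 12 ≈ 234.75
y: (9·35 + 3·391) / 12 = 1488 / 12 ≈ 124.00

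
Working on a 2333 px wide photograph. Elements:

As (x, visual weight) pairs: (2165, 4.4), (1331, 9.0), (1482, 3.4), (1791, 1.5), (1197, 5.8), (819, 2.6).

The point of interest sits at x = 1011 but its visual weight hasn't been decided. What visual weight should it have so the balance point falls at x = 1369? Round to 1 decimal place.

Fixed elements: Σw = 4.4 + 9.0 + 3.4 + 1.5 + 5.8 + 2.6 = 26.7, Σw·x = 4.4·2165 + 9.0·1331 + 3.4·1482 + 1.5·1791 + 5.8·1197 + 2.6·819 = 38302.3.
Set Σw·x/Σw = 1369: (38302.3 + 1011w) = 1369·(26.7 + w).
Solving: w = (1369·26.7 − 38302.3) / (1011 − 1369) = -1750.0 / -358 ≈ 4.89.

w ≈ 4.9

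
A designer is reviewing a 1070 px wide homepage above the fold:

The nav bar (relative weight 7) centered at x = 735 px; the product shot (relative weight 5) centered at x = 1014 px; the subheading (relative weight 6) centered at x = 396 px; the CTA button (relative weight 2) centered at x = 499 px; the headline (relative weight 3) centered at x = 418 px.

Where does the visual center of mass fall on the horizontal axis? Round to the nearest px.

Total weight = 7 + 5 + 6 + 2 + 3 = 23.
Σw·x = 7·735 + 5·1014 + 6·396 + 2·499 + 3·418 = 14843, so x̄ = 14843/23 ≈ 645.35.

x ≈ 645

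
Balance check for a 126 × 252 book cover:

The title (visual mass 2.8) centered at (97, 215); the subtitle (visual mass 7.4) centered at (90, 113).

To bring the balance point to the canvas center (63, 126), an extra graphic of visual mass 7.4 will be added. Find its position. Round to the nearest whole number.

With the extra graphic, Σw becomes 2.8 + 7.4 + 7.4 = 17.6.
x: need Σw·x = 17.6·63 = 1108.8. Existing = 2.8·97 + 7.4·90 = 937.6. Remainder 171.2 / 7.4 ≈ 23.14.
y: need Σw·y = 17.6·126 = 2217.6. Existing = 2.8·215 + 7.4·113 = 1438.2. Remainder 779.4 / 7.4 ≈ 105.32.

(23, 105)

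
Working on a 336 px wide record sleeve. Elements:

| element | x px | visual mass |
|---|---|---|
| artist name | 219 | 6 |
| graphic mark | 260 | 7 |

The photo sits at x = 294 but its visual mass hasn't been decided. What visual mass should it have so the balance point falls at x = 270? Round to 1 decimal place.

w ≈ 15.7

Known weights sum to 6 + 7 = 13; their moment is 6·219 + 7·260 = 3134.
Balance at x = 270 requires (3134 + w·294) / (13 + w) = 270.
Solving: w = (270·13 − 3134) / (294 − 270) = 376 / 24 ≈ 15.67.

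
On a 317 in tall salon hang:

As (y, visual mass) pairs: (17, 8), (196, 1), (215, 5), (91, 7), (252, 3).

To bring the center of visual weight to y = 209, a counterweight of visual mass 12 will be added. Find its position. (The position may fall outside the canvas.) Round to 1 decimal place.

y ≈ 393.7

New total weight: (8 + 1 + 5 + 7 + 3) + 12 = 36.
y: target moment 36×209 = 7524; current 8·17 + 1·196 + 5·215 + 7·91 + 3·252 = 2800; the counterweight supplies 4724, so y = 4724/12 ≈ 393.67.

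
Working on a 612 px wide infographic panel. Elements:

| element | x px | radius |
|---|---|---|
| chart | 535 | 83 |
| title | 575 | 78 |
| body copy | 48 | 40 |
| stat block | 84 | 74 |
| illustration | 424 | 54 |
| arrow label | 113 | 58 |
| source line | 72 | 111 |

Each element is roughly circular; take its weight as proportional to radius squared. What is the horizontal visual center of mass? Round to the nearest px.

x ≈ 265

Weights ∝ r²: chart 83² = 6889, title 78² = 6084, body copy 40² = 1600, stat block 74² = 5476, illustration 54² = 2916, arrow label 58² = 3364, source line 111² = 12321; Σw = 38650.
x: (6889·535 + 6084·575 + 1600·48 + 5476·84 + 2916·424 + 3364·113 + 12321·72) / 38650 = 10224327 / 38650 ≈ 264.54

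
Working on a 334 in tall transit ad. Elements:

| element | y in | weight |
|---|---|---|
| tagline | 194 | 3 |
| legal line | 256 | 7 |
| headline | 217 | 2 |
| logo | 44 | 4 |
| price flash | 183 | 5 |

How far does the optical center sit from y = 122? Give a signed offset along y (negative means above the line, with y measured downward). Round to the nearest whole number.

≈ 64 in

Weights sum to 3 + 7 + 2 + 4 + 5 = 21.
y-moment: 3·194 + 7·256 + 2·217 + 4·44 + 5·183 = 3899; centroid 3899/21 ≈ 185.67.
Difference: 185.67 − 122 ≈ 63.67.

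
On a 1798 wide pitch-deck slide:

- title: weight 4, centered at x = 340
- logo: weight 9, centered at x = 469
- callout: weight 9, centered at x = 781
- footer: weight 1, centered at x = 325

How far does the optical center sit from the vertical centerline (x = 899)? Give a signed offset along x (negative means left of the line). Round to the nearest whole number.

≈ -337

Weights sum to 4 + 9 + 9 + 1 = 23.
x-moment: 4·340 + 9·469 + 9·781 + 1·325 = 12935; centroid 12935/23 ≈ 562.39.
Difference: 562.39 − 899 ≈ -336.61.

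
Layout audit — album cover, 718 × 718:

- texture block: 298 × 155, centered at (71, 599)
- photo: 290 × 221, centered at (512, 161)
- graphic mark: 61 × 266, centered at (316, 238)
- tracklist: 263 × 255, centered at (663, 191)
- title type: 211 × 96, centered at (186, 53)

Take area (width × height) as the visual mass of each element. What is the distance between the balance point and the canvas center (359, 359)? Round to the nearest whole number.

≈ 115

Areas: texture block 298·155 = 46190, photo 290·221 = 64090, graphic mark 61·266 = 16226, tracklist 263·255 = 67065, title type 211·96 = 20256. Total weight = 213827.
x-moment: 46190·71 + 64090·512 + 16226·316 + 67065·663 + 20256·186 = 89452697; centroid 89452697/213827 ≈ 418.34.
y-moment: 46190·599 + 64090·161 + 16226·238 + 67065·191 + 20256·53 = 55731071; centroid 55731071/213827 ≈ 260.64.
Relative to (359, 359): Δ = (59.34, -98.36); |Δ| = √(59.34² + -98.36²) ≈ 114.88.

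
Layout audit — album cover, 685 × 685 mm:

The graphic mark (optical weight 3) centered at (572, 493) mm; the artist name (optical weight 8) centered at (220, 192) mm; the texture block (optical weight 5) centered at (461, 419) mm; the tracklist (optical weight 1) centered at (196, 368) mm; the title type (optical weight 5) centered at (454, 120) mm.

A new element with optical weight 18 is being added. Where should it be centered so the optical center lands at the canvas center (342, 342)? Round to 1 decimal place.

(301.8, 422.3)

With the new element, Σw becomes 3 + 8 + 5 + 1 + 5 + 18 = 40.
Along x: (8247 + 18·x) / 40 = 342 (existing moment 3·572 + 8·220 + 5·461 + 1·196 + 5·454 = 8247) ⇒ x = (13680 − 8247) / 18 ≈ 301.83.
Along y: (6078 + 18·y) / 40 = 342 (existing moment 3·493 + 8·192 + 5·419 + 1·368 + 5·120 = 6078) ⇒ y = (13680 − 6078) / 18 ≈ 422.33.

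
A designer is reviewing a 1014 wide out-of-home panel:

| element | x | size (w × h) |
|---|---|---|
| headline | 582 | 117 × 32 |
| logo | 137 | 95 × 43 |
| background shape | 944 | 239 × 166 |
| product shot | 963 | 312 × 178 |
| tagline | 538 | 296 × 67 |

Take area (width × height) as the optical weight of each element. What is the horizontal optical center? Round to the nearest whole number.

Areas: headline 117·32 = 3744, logo 95·43 = 4085, background shape 239·166 = 39674, product shot 312·178 = 55536, tagline 296·67 = 19832. Total weight = 122871.
x: (3744·582 + 4085·137 + 39674·944 + 55536·963 + 19832·538) / 122871 = 104341693 / 122871 ≈ 849.20

x ≈ 849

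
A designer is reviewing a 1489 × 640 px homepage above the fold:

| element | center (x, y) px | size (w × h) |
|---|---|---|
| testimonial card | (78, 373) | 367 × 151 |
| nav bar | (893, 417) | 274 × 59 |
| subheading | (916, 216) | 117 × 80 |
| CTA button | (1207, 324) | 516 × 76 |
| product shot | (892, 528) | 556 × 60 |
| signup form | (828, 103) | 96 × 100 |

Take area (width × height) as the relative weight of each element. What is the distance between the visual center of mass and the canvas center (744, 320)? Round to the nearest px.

Areas → weights: testimonial card 367·151 = 55417, nav bar 274·59 = 16166, subheading 117·80 = 9360, CTA button 516·76 = 39216, product shot 556·60 = 33360, signup form 96·100 = 9600; Σw = 163119.
x: moment 112372156 / weight 163119 ≈ 688.90
y: moment 60742387 / weight 163119 ≈ 372.38
From (744, 320): dx = -55.10, dy = 52.38, so the distance is √(dx²+dy²) ≈ 76.03.

≈ 76 px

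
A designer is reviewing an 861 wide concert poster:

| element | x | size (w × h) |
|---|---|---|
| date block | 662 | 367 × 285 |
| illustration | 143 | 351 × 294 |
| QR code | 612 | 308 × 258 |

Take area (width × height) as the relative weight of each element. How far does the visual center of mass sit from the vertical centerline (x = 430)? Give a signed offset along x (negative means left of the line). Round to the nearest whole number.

Taking area as weight: date block 367·285 = 104595, illustration 351·294 = 103194, QR code 308·258 = 79464. Sum 287253.
Σw·x = 104595·662 + 103194·143 + 79464·612 = 132630600, so x̄ = 132630600/287253 ≈ 461.72.
Difference: 461.72 − 430 ≈ 31.72.

≈ 32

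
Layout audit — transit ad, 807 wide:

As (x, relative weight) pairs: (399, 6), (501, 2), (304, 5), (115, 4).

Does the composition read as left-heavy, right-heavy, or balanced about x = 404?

Weights sum to 6 + 2 + 5 + 4 = 17.
Σw·x = 6·399 + 2·501 + 5·304 + 4·115 = 5376, so x̄ = 5376/17 ≈ 316.24.
316.2 vs midline 404 → left-heavy.

left-heavy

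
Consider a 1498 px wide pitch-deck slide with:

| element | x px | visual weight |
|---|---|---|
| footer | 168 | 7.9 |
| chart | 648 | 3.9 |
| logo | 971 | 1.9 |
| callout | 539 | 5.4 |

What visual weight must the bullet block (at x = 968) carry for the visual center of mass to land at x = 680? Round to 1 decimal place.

Known weights sum to 7.9 + 3.9 + 1.9 + 5.4 = 19.1; their moment is 7.9·168 + 3.9·648 + 1.9·971 + 5.4·539 = 8609.9.
Set Σw·x/Σw = 680: (8609.9 + 968w) = 680·(19.1 + w).
Rearranging, w·(968 − 680) = 680·19.1 − 8609.9 = 4378.1, so w ≈ 4378.1/288 = 15.20.

w ≈ 15.2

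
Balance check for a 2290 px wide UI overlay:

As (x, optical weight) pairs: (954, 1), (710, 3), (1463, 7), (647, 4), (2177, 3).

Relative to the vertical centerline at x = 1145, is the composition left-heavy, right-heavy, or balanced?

Total weight = 1 + 3 + 7 + 4 + 3 = 18.
Σw·x = 1·954 + 3·710 + 7·1463 + 4·647 + 3·2177 = 22444, so x̄ = 22444/18 ≈ 1246.89.
Since 1246.9 is right of 1145, the composition reads right-heavy.

right-heavy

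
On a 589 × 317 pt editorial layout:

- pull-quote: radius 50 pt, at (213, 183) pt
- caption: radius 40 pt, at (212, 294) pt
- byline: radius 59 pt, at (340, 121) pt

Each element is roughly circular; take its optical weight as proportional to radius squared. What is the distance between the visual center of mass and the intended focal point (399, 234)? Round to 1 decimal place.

r² weights: pull-quote 50² = 2500, caption 40² = 1600, byline 59² = 3481. Total = 7581.
Σw·x = 2500·213 + 1600·212 + 3481·340 = 2055240, so x̄ = 2055240/7581 ≈ 271.10.
Σw·y = 2500·183 + 1600·294 + 3481·121 = 1349101, so ȳ = 1349101/7581 ≈ 177.96.
From (399, 234): dx = -127.90, dy = -56.04, so the distance is √(dx²+dy²) ≈ 139.64.

≈ 139.6 pt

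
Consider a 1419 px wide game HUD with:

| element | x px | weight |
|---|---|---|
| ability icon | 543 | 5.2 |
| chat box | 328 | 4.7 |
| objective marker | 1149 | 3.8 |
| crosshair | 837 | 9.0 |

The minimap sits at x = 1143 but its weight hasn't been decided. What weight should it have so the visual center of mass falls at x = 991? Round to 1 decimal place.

Fixed elements: Σw = 5.2 + 4.7 + 3.8 + 9.0 = 22.7, Σw·x = 5.2·543 + 4.7·328 + 3.8·1149 + 9.0·837 = 16264.4.
Balance at x = 991 requires (16264.4 + w·1143) / (22.7 + w) = 991.
Rearranging, w·(1143 − 991) = 991·22.7 − 16264.4 = 6231.3, so w ≈ 6231.3/152 = 41.00.

w ≈ 41.0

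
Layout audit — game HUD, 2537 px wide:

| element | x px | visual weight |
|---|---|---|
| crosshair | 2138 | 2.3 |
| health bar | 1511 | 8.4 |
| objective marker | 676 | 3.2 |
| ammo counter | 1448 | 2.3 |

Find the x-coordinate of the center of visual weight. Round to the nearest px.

Σw = 2.3 + 8.4 + 3.2 + 2.3 = 16.2.
x-moment: 2.3·2138 + 8.4·1511 + 3.2·676 + 2.3·1448 = 23103.4; centroid 23103.4/16.2 ≈ 1426.14.

x ≈ 1426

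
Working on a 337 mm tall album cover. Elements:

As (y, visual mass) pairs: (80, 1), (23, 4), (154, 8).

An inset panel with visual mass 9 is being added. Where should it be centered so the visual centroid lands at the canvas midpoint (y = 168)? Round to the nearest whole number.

With the inset panel, Σw becomes 1 + 4 + 8 + 9 = 22.
y: need Σw·y = 22·168 = 3696. Existing = 1·80 + 4·23 + 8·154 = 1404. Remainder 2292 / 9 ≈ 254.67.

y ≈ 255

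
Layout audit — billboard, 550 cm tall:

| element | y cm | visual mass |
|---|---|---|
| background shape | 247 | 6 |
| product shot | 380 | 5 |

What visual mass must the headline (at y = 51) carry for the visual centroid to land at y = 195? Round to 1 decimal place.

Fixed elements: Σw = 6 + 5 = 11, Σw·y = 6·247 + 5·380 = 3382.
Set Σw·y/Σw = 195: (3382 + 51w) = 195·(11 + w).
Solving: w = (195·11 − 3382) / (51 − 195) = -1237 / -144 ≈ 8.59.

w ≈ 8.6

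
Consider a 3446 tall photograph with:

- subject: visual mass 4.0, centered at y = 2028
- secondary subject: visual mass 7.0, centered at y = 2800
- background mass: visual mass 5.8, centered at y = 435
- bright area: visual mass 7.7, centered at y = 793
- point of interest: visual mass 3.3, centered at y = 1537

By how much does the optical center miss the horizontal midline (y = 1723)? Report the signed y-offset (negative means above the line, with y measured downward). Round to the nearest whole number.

≈ -233

Weights sum to 4.0 + 7.0 + 5.8 + 7.7 + 3.3 = 27.8.
y: (4.0·2028 + 7.0·2800 + 5.8·435 + 7.7·793 + 3.3·1537) / 27.8 = 41413.2 / 27.8 ≈ 1489.68
Against y = 1723, that's 1489.68 − 1723 = -233.32.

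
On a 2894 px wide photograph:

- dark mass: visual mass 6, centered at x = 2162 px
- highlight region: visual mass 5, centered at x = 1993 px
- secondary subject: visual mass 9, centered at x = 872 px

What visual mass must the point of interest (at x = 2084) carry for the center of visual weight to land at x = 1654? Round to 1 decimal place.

Fixed elements: Σw = 6 + 5 + 9 = 20, Σw·x = 6·2162 + 5·1993 + 9·872 = 30785.
For the centroid to hit 1654: (30785 + w·2084) / (20 + w) = 1654.
Solving: w = (1654·20 − 30785) / (2084 − 1654) = 2295 / 430 ≈ 5.34.

w ≈ 5.3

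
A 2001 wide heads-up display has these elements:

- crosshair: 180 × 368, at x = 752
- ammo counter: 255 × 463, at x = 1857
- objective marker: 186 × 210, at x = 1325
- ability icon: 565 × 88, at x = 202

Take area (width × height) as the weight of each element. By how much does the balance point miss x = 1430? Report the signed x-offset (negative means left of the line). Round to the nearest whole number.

≈ -218

Taking area as weight: crosshair 180·368 = 66240, ammo counter 255·463 = 118065, objective marker 186·210 = 39060, ability icon 565·88 = 49720. Sum 273085.
Σw·x = 66240·752 + 118065·1857 + 39060·1325 + 49720·202 = 330857125, so x̄ = 330857125/273085 ≈ 1211.55.
Difference: 1211.55 − 1430 ≈ -218.45.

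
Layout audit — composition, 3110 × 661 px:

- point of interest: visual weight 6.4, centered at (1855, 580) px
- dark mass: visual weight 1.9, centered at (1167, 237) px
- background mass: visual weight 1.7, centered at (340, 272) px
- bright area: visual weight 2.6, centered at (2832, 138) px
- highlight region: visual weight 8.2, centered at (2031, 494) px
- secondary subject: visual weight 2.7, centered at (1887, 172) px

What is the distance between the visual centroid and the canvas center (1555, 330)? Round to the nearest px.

Total weight = 6.4 + 1.9 + 1.7 + 2.6 + 8.2 + 2.7 = 23.5.
x: (6.4·1855 + 1.9·1167 + 1.7·340 + 2.6·2832 + 8.2·2031 + 2.7·1887) / 23.5 = 43779.6 / 23.5 ≈ 1862.96
y: (6.4·580 + 1.9·237 + 1.7·272 + 2.6·138 + 8.2·494 + 2.7·172) / 23.5 = 9498.7 / 23.5 ≈ 404.20
Relative to (1555, 330): Δ = (307.96, 74.20); |Δ| = √(307.96² + 74.20²) ≈ 316.77.

≈ 317 px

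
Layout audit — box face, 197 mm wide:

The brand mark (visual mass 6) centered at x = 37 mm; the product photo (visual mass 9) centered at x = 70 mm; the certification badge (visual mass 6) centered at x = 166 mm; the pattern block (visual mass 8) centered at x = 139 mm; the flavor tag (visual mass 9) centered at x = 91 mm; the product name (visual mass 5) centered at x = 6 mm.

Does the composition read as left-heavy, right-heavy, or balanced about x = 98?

Weights sum to 6 + 9 + 6 + 8 + 9 + 5 = 43.
x: moment 3809 / weight 43 ≈ 88.58
88.6 vs midline 98 → left-heavy.

left-heavy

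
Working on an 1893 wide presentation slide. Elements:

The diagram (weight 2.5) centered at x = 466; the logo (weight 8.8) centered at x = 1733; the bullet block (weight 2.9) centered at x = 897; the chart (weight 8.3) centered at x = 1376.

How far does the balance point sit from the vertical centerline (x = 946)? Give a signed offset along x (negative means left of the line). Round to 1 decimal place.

≈ 406.8

Σw = 2.5 + 8.8 + 2.9 + 8.3 = 22.5.
Σw·x = 2.5·466 + 8.8·1733 + 2.9·897 + 8.3·1376 = 30437.5, so x̄ = 30437.5/22.5 ≈ 1352.78.
Difference: 1352.78 − 946 ≈ 406.78.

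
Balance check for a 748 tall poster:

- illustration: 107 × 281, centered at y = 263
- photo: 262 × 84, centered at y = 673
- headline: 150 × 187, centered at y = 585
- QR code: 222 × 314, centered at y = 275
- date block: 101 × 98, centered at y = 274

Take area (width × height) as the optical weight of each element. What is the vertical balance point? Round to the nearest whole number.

y ≈ 382

Taking area as weight: illustration 107·281 = 30067, photo 262·84 = 22008, headline 150·187 = 28050, QR code 222·314 = 69708, date block 101·98 = 9898. Sum 159731.
y-moment: 30067·263 + 22008·673 + 28050·585 + 69708·275 + 9898·274 = 61010007; centroid 61010007/159731 ≈ 381.95.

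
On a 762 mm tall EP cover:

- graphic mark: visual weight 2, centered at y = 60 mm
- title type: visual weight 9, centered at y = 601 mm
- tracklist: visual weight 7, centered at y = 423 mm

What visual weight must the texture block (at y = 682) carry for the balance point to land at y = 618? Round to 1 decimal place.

Known weights sum to 2 + 9 + 7 = 18; their moment is 2·60 + 9·601 + 7·423 = 8490.
Set Σw·y/Σw = 618: (8490 + 682w) = 618·(18 + w).
Rearranging, w·(682 − 618) = 618·18 − 8490 = 2634, so w ≈ 2634/64 = 41.16.

w ≈ 41.2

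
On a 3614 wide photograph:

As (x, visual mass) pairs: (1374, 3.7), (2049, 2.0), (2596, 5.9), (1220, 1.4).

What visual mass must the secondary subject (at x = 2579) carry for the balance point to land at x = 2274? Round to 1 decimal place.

Existing Σw = 13.0 (3.7 + 2.0 + 5.9 + 1.4); existing moment 3.7·1374 + 2.0·2049 + 5.9·2596 + 1.4·1220 = 26206.2.
For the centroid to hit 2274: (26206.2 + w·2579) / (13.0 + w) = 2274.
So w = (2274·13.0 − 26206.2)/(2579 − 2274) = 3355.8/305 ≈ 11.00.

w ≈ 11.0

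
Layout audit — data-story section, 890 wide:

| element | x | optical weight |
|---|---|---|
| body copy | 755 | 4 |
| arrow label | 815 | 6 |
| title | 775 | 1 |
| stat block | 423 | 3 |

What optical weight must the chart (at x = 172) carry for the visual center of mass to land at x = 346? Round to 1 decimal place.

w ≈ 29.4

Known weights sum to 4 + 6 + 1 + 3 = 14; their moment is 4·755 + 6·815 + 1·775 + 3·423 = 9954.
Balance at x = 346 requires (9954 + w·172) / (14 + w) = 346.
Solving: w = (346·14 − 9954) / (172 − 346) = -5110 / -174 ≈ 29.37.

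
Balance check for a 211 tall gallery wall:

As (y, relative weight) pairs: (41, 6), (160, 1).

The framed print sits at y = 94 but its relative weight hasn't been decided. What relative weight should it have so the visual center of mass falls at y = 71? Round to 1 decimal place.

Existing Σw = 7 (6 + 1); existing moment 6·41 + 1·160 = 406.
Set Σw·y/Σw = 71: (406 + 94w) = 71·(7 + w).
Rearranging, w·(94 − 71) = 71·7 − 406 = 91, so w ≈ 91/23 = 3.96.

w ≈ 4.0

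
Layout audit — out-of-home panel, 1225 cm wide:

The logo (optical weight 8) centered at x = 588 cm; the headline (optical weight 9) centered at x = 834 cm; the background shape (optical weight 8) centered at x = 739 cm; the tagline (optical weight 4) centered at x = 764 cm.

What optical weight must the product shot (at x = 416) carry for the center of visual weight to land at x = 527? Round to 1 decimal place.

w ≈ 53.1

Existing Σw = 29 (8 + 9 + 8 + 4); existing moment 8·588 + 9·834 + 8·739 + 4·764 = 21178.
For the centroid to hit 527: (21178 + w·416) / (29 + w) = 527.
So w = (527·29 − 21178)/(416 − 527) = -5895/-111 ≈ 53.11.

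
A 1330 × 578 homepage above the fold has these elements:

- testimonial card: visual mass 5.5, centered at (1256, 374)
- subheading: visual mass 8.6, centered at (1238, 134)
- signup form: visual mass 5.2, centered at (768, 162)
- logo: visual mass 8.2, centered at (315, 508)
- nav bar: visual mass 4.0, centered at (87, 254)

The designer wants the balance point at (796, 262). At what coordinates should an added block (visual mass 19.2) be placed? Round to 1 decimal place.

(827.0, 210.9)

After adding the added block, total weight = 5.5 + 8.6 + 5.2 + 8.2 + 4.0 + 19.2 = 50.7.
Along x: (24479.4 + 19.2·x) / 50.7 = 796 (existing moment 5.5·1256 + 8.6·1238 + 5.2·768 + 8.2·315 + 4.0·87 = 24479.4) ⇒ x = (40357.2 − 24479.4) / 19.2 ≈ 826.97.
Along y: (9233.4 + 19.2·y) / 50.7 = 262 (existing moment 5.5·374 + 8.6·134 + 5.2·162 + 8.2·508 + 4.0·254 = 9233.4) ⇒ y = (13283.4 − 9233.4) / 19.2 ≈ 210.94.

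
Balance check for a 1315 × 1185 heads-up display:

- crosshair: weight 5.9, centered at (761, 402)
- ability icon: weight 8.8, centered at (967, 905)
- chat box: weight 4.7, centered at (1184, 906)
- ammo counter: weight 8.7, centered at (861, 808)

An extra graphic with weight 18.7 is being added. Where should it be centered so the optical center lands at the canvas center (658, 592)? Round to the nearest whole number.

(253, 325)

After adding the extra graphic, total weight = 5.9 + 8.8 + 4.7 + 8.7 + 18.7 = 46.8.
Along x: (26055.0 + 18.7·x) / 46.8 = 658 (existing moment 5.9·761 + 8.8·967 + 4.7·1184 + 8.7·861 = 26055.0) ⇒ x = (30794.4 − 26055.0) / 18.7 ≈ 253.44.
Along y: (21623.6 + 18.7·y) / 46.8 = 592 (existing moment 5.9·402 + 8.8·905 + 4.7·906 + 8.7·808 = 21623.6) ⇒ y = (27705.6 − 21623.6) / 18.7 ≈ 325.24.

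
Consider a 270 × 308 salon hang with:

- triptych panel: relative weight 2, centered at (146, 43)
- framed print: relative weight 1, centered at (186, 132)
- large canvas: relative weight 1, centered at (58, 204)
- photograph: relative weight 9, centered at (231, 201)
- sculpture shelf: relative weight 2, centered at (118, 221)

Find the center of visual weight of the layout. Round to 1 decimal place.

(190.1, 178.2)

Σw = 2 + 1 + 1 + 9 + 2 = 15.
Σw·x = 2·146 + 1·186 + 1·58 + 9·231 + 2·118 = 2851, so x̄ = 2851/15 ≈ 190.07.
Σw·y = 2·43 + 1·132 + 1·204 + 9·201 + 2·221 = 2673, so ȳ = 2673/15 ≈ 178.20.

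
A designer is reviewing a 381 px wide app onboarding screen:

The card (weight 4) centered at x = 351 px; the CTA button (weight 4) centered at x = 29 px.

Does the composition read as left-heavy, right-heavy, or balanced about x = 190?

Total weight = 4 + 4 = 8.
x-moment: 4·351 + 4·29 = 1520; centroid 1520/8 ≈ 190.00.
That equals the midline 190 — balanced.

balanced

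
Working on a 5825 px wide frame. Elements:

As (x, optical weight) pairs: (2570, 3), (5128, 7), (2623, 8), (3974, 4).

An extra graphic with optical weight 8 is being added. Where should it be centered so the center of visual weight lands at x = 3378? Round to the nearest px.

x ≈ 2607

With the extra graphic, Σw becomes 3 + 7 + 8 + 4 + 8 = 30.
x: need Σw·x = 30·3378 = 101340. Existing = 3·2570 + 7·5128 + 8·2623 + 4·3974 = 80486. Remainder 20854 / 8 ≈ 2606.75.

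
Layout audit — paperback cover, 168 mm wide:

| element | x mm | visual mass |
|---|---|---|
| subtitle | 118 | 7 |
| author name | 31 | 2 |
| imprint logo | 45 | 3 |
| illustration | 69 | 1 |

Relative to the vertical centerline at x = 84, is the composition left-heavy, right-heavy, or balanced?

Σw = 7 + 2 + 3 + 1 = 13.
x-moment: 7·118 + 2·31 + 3·45 + 1·69 = 1092; centroid 1092/13 ≈ 84.00.
That equals the midline 84 — balanced.

balanced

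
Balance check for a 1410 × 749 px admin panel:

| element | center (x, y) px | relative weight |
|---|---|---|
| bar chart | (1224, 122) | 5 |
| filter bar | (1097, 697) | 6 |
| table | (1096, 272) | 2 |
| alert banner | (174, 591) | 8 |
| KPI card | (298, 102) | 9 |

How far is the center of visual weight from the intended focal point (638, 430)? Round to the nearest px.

≈ 64 px

Total weight = 5 + 6 + 2 + 8 + 9 = 30.
x-moment: 5·1224 + 6·1097 + 2·1096 + 8·174 + 9·298 = 18968; centroid 18968/30 ≈ 632.27.
y-moment: 5·122 + 6·697 + 2·272 + 8·591 + 9·102 = 10982; centroid 10982/30 ≈ 366.07.
From (638, 430): dx = -5.73, dy = -63.93, so the distance is √(dx²+dy²) ≈ 64.19.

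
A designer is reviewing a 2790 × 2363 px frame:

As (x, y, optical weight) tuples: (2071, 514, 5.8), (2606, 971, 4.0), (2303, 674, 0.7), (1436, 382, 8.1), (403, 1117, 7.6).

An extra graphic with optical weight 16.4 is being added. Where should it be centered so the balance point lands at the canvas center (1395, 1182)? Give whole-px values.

(1261, 1917)

New total weight: (5.8 + 4.0 + 0.7 + 8.1 + 7.6) + 16.4 = 42.6.
x: need Σw·x = 42.6·1395 = 59427.0. Existing = 5.8·2071 + 4.0·2606 + 0.7·2303 + 8.1·1436 + 7.6·403 = 38742.3. Remainder 20684.7 / 16.4 ≈ 1261.26.
y: need Σw·y = 42.6·1182 = 50353.2. Existing = 5.8·514 + 4.0·971 + 0.7·674 + 8.1·382 + 7.6·1117 = 18920.4. Remainder 31432.8 / 16.4 ≈ 1916.63.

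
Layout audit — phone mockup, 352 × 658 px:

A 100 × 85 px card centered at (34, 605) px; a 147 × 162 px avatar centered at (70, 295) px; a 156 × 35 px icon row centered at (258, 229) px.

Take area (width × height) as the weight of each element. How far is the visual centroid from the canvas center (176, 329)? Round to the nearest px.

Taking area as weight: card 100·85 = 8500, avatar 147·162 = 23814, icon row 156·35 = 5460. Sum 37774.
x-moment: 8500·34 + 23814·70 + 5460·258 = 3364660; centroid 3364660/37774 ≈ 89.07.
y-moment: 8500·605 + 23814·295 + 5460·229 = 13417970; centroid 13417970/37774 ≈ 355.22.
Offset from (176, 329): Δx ≈ -86.93, Δy ≈ 26.22; distance = √(Δx² + Δy²) ≈ 90.79.

≈ 91 px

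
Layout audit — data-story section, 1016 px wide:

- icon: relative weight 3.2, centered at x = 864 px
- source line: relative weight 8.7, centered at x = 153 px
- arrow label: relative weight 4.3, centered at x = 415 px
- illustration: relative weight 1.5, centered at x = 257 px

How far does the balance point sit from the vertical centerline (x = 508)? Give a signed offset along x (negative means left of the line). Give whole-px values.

≈ -154 px

Total weight = 3.2 + 8.7 + 4.3 + 1.5 = 17.7.
x: (3.2·864 + 8.7·153 + 4.3·415 + 1.5·257) / 17.7 = 6265.9 / 17.7 ≈ 354.01
Difference: 354.01 − 508 ≈ -153.99.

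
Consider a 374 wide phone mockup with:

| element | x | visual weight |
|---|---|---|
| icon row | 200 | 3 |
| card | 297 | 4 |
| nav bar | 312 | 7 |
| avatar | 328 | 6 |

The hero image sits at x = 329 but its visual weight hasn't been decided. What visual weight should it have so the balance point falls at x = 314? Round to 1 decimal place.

w ≈ 22.7

Existing Σw = 20 (3 + 4 + 7 + 6); existing moment 3·200 + 4·297 + 7·312 + 6·328 = 5940.
For the centroid to hit 314: (5940 + w·329) / (20 + w) = 314.
Solving: w = (314·20 − 5940) / (329 − 314) = 340 / 15 ≈ 22.67.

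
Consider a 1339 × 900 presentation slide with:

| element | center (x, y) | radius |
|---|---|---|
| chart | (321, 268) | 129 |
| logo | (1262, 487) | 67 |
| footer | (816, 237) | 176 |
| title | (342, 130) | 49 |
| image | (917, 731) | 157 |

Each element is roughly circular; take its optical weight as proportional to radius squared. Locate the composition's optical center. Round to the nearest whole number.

(754, 408)

Weights ∝ r²: chart 129² = 16641, logo 67² = 4489, footer 176² = 30976, title 49² = 2401, image 157² = 24649; Σw = 79156.
Σw·x = 16641·321 + 4489·1262 + 30976·816 + 2401·342 + 24649·917 = 59707570, so x̄ = 59707570/79156 ≈ 754.30.
Σw·y = 16641·268 + 4489·487 + 30976·237 + 2401·130 + 24649·731 = 32317792, so ȳ = 32317792/79156 ≈ 408.28.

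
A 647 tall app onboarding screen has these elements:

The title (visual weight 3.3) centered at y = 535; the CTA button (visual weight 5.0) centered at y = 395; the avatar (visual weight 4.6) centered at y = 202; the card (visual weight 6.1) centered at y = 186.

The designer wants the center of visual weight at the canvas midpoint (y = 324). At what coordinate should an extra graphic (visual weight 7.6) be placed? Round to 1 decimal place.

y ≈ 370.3

After adding the extra graphic, total weight = 3.3 + 5.0 + 4.6 + 6.1 + 7.6 = 26.6.
y: need Σw·y = 26.6·324 = 8618.4. Existing = 3.3·535 + 5.0·395 + 4.6·202 + 6.1·186 = 5804.3. Remainder 2814.1 / 7.6 ≈ 370.28.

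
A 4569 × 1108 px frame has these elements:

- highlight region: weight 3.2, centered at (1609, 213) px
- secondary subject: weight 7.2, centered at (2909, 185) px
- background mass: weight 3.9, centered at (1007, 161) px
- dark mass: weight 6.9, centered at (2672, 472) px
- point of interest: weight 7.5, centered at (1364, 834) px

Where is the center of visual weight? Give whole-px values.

(2045, 423)

Total weight = 3.2 + 7.2 + 3.9 + 6.9 + 7.5 = 28.7.
x-moment: 3.2·1609 + 7.2·2909 + 3.9·1007 + 6.9·2672 + 7.5·1364 = 58687.7; centroid 58687.7/28.7 ≈ 2044.87.
y-moment: 3.2·213 + 7.2·185 + 3.9·161 + 6.9·472 + 7.5·834 = 12153.3; centroid 12153.3/28.7 ≈ 423.46.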